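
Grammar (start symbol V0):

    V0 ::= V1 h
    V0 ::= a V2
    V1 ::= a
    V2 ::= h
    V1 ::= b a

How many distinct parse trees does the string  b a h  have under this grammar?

Parse trees for b a h:
  [V0 [V1 b a] h]

1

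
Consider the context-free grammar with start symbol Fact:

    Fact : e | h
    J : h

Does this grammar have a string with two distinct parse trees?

(J is unreachable from Fact, so its rules don't affect L(Fact).) Each reachable nonterminal has at most one production per leading terminal, and all productions are right-linear; the derivation is determined token-by-token.

Unambiguous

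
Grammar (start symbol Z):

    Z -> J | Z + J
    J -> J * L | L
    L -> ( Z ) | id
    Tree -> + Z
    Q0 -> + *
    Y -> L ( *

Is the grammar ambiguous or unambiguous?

Only Z, J, L are reachable from Z; ignoring the rest: This is a standard precedence ladder (Z over J over L), with each level left-recursive on its own operator ('+' at Z, '*' at J). That structure is LR(1), hence unambiguous.

Unambiguous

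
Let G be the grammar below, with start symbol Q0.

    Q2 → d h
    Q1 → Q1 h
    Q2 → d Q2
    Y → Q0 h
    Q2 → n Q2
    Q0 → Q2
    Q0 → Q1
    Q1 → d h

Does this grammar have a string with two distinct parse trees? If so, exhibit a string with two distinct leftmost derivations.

Ambiguous

Witness: d h

Derivation 1: Q0 ⇒ Q2 ⇒ d h
Derivation 2: Q0 ⇒ Q1 ⇒ d h

Two distinct leftmost derivations for the same string.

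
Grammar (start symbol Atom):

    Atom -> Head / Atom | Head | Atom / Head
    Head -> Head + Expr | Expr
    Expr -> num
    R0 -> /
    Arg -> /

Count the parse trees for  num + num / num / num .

4

Parse trees for num + num / num / num:
  [Atom [Head [Head [Expr num]] + [Expr num]] / [Atom [Head [Expr num]] / [Atom [Head [Expr num]]]]]
  [Atom [Head [Head [Expr num]] + [Expr num]] / [Atom [Atom [Head [Expr num]]] / [Head [Expr num]]]]
  [Atom [Atom [Head [Head [Expr num]] + [Expr num]] / [Atom [Head [Expr num]]]] / [Head [Expr num]]]
  [Atom [Atom [Atom [Head [Head [Expr num]] + [Expr num]]] / [Head [Expr num]]] / [Head [Expr num]]]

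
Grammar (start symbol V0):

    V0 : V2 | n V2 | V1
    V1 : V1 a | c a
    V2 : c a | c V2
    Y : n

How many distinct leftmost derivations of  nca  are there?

1

Parse trees for nca:
  [V0 n [V2 c a]]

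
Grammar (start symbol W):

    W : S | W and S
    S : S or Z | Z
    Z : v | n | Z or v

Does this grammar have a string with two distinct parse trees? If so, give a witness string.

Ambiguous

Witness: n or v

Derivation 1: W ⇒ S ⇒ S or Z ⇒ Z or Z ⇒ n or Z ⇒ n or v
Derivation 2: W ⇒ S ⇒ Z ⇒ Z or v ⇒ n or v

Two distinct leftmost derivations for the same string.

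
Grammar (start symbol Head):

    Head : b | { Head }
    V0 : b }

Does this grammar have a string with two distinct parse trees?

Unambiguous

Only Head is reachable from Head; ignoring the rest: L(Head) is { openⁿ atom closeⁿ : n ≥ 0 }. The bracket depth fixes n, and the derivation is forced at every step.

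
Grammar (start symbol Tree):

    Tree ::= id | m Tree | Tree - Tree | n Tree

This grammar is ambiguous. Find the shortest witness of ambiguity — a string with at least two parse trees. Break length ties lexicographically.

m id - id

length 1: no string has ≥2 trees
length 2: no string has ≥2 trees
length 3: no string has ≥2 trees
length 4: m id - id has 2 parse trees

Two derivations of m id - id:
  Tree ⇒ m Tree ⇒ m Tree - Tree ⇒ m id - Tree ⇒ m id - id
  Tree ⇒ Tree - Tree ⇒ m Tree - Tree ⇒ m id - Tree ⇒ m id - id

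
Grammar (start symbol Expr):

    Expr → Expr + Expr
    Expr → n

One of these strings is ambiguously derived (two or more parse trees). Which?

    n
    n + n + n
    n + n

n: 1 tree
n + n + n: 2 trees
n + n: 1 tree

n + n + n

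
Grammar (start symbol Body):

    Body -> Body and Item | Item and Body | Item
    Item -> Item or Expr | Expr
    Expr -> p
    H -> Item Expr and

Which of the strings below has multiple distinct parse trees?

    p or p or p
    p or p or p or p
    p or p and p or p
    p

p or p or p: 1 tree
p or p or p or p: 1 tree
p or p and p or p: 2 trees
p: 1 tree

p or p and p or p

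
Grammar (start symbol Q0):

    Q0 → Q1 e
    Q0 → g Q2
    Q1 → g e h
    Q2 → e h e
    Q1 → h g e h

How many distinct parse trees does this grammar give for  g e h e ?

2

Parse trees for g e h e:
  [Q0 [Q1 g e h] e]
  [Q0 g [Q2 e h e]]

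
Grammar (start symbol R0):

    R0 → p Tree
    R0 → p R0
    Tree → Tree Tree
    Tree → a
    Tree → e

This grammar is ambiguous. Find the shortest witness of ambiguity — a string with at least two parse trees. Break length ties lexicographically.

p a a a

length 2: no string has ≥2 trees
length 3: no string has ≥2 trees
length 4: p a a a has 2 parse trees

Two derivations of p a a a:
  R0 ⇒ p Tree ⇒ p Tree Tree ⇒ p Tree Tree Tree ⇒ p a Tree Tree ⇒ p a a Tree ⇒ p a a a
  R0 ⇒ p Tree ⇒ p Tree Tree ⇒ p a Tree ⇒ p a Tree Tree ⇒ p a a Tree ⇒ p a a a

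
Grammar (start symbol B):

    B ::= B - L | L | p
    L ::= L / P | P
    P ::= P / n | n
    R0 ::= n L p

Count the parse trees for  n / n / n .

Parse trees for n / n / n:
  [B [L [L [P n]] / [P [P n] / n]]]
  [B [L [L [L [P n]] / [P n]] / [P n]]]
  [B [L [L [P [P n] / n]] / [P n]]]
  [B [L [P [P [P n] / n] / n]]]

4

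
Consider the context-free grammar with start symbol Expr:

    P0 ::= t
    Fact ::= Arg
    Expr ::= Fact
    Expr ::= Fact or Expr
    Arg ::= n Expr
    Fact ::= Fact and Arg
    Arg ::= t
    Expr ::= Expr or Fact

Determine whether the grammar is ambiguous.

Witness: t or t

Derivation 1: Expr ⇒ Fact or Expr ⇒ Arg or Expr ⇒ t or Expr ⇒ t or Fact ⇒ t or Arg ⇒ t or t
Derivation 2: Expr ⇒ Expr or Fact ⇒ Fact or Fact ⇒ Arg or Fact ⇒ t or Fact ⇒ t or Arg ⇒ t or t

Two distinct leftmost derivations for the same string.

Ambiguous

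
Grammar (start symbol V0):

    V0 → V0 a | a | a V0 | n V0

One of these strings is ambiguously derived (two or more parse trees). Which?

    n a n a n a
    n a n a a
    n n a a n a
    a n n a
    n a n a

n a n a a

n a n a n a: 1 tree
n a n a a: 5 trees
n n a a n a: 1 tree
a n n a: 1 tree
n a n a: 1 tree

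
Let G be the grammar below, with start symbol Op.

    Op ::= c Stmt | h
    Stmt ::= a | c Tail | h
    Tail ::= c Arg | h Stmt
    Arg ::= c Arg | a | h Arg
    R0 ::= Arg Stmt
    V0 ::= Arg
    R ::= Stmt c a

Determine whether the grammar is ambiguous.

Only Op, Stmt, Tail, Arg are reachable from Op; ignoring the rest: Restricted to the reachable nonterminals, every rule has the form A → t or A → t B, and no two rules for the same A share a first terminal. The grammar encodes a DFA — one run per string.

Unambiguous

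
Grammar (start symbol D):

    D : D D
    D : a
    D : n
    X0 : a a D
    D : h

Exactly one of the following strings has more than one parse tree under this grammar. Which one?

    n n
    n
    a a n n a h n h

n n: 1 tree
n: 1 tree
a a n n a h n h: 429 trees

a a n n a h n h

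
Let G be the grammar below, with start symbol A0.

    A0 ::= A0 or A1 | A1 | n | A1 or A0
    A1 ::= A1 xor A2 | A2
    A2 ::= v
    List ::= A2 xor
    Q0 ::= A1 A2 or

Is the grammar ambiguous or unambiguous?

Ambiguous

Witness: v or v

Derivation 1: A0 ⇒ A0 or A1 ⇒ A1 or A1 ⇒ A2 or A1 ⇒ v or A1 ⇒ v or A2 ⇒ v or v
Derivation 2: A0 ⇒ A1 or A0 ⇒ A2 or A0 ⇒ v or A0 ⇒ v or A1 ⇒ v or A2 ⇒ v or v

Two distinct leftmost derivations for the same string.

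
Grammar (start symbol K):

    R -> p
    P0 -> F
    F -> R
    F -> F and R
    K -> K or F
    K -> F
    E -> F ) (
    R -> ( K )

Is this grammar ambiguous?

(P0, E are unreachable from K, so their rules don't affect L(K).) The grammar is stratified — K handles 'or' (left-recursive), F handles 'and', R atoms. Each operator has a fixed associativity and precedence level, so every string has one parse.

Unambiguous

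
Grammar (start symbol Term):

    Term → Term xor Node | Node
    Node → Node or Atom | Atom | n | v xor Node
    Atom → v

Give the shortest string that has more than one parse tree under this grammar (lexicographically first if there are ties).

v xor n

length 1: no string has ≥2 trees
length 3: v xor n has 2 parse trees

Two derivations of v xor n:
  Term ⇒ Term xor Node ⇒ Node xor Node ⇒ Atom xor Node ⇒ v xor Node ⇒ v xor n
  Term ⇒ Node ⇒ v xor Node ⇒ v xor n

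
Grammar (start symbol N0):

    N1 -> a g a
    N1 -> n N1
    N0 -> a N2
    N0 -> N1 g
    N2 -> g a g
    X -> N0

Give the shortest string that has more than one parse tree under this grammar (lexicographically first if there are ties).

length 4: a g a g has 2 parse trees

Two derivations of a g a g:
  N0 ⇒ a N2 ⇒ a g a g
  N0 ⇒ N1 g ⇒ a g a g

a g a g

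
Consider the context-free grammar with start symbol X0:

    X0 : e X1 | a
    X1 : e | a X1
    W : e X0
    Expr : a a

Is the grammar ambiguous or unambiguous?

Only X0, X1 are reachable from X0; ignoring the rest: The reachable rules are right-linear with at most one rule per (nonterminal, next-terminal) pair. Each input token forces the next rule, so parsing is deterministic.

Unambiguous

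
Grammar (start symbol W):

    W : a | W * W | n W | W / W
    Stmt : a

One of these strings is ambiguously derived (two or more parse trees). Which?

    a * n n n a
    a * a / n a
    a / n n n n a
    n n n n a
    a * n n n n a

a * n n n a: 1 tree
a * a / n a: 2 trees
a / n n n n a: 1 tree
n n n n a: 1 tree
a * n n n n a: 1 tree

a * a / n a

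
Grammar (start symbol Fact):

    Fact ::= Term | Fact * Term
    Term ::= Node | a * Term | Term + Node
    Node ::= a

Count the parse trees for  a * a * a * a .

Parse trees for a * a * a * a:
  [Fact [Term a * [Term a * [Term a * [Term [Node a]]]]]]
  [Fact [Fact [Term [Node a]]] * [Term a * [Term a * [Term [Node a]]]]]
  [Fact [Fact [Term a * [Term [Node a]]]] * [Term a * [Term [Node a]]]]
  [Fact [Fact [Fact [Term [Node a]]] * [Term [Node a]]] * [Term a * [Term [Node a]]]]
  [Fact [Fact [Term a * [Term a * [Term [Node a]]]]] * [Term [Node a]]]
  [Fact [Fact [Fact [Term [Node a]]] * [Term a * [Term [Node a]]]] * [Term [Node a]]]
  [Fact [Fact [Fact [Term a * [Term [Node a]]]] * [Term [Node a]]] * [Term [Node a]]]
  [Fact [Fact [Fact [Fact [Term [Node a]]] * [Term [Node a]]] * [Term [Node a]]] * [Term [Node a]]]

8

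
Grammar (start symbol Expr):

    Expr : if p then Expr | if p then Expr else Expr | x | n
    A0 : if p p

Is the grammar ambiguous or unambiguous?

Ambiguous

Witness: if p then if p then n else n

Derivation 1: Expr ⇒ if p then Expr ⇒ if p then if p then Expr else Expr ⇒ if p then if p then n else Expr ⇒ if p then if p then n else n
Derivation 2: Expr ⇒ if p then Expr else Expr ⇒ if p then if p then Expr else Expr ⇒ if p then if p then n else Expr ⇒ if p then if p then n else n

Two distinct leftmost derivations for the same string.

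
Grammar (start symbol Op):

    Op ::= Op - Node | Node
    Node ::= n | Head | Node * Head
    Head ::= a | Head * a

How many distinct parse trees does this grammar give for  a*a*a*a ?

Parse trees for a*a*a*a:
  [Op [Node [Head [Head [Head [Head a] * a] * a] * a]]]
  [Op [Node [Node [Head a]] * [Head [Head [Head a] * a] * a]]]
  [Op [Node [Node [Head [Head a] * a]] * [Head [Head a] * a]]]
  [Op [Node [Node [Node [Head a]] * [Head a]] * [Head [Head a] * a]]]
  [Op [Node [Node [Head [Head [Head a] * a] * a]] * [Head a]]]
  [Op [Node [Node [Node [Head a]] * [Head [Head a] * a]] * [Head a]]]
  [Op [Node [Node [Node [Head [Head a] * a]] * [Head a]] * [Head a]]]
  [Op [Node [Node [Node [Node [Head a]] * [Head a]] * [Head a]] * [Head a]]]

8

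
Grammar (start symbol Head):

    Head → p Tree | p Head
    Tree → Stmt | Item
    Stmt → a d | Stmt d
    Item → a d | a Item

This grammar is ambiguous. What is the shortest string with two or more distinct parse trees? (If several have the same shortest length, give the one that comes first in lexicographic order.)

length 3: p a d has 2 parse trees

Two derivations of p a d:
  Head ⇒ p Tree ⇒ p Stmt ⇒ p a d
  Head ⇒ p Tree ⇒ p Item ⇒ p a d

p a d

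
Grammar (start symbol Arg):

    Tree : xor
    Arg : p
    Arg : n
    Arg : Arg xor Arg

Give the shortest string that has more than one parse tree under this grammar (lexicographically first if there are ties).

length 1: no string has ≥2 trees
length 3: no string has ≥2 trees
length 5: n xor n xor n has 2 parse trees

Two derivations of n xor n xor n:
  Arg ⇒ Arg xor Arg ⇒ n xor Arg ⇒ n xor Arg xor Arg ⇒ n xor n xor Arg ⇒ n xor n xor n
  Arg ⇒ Arg xor Arg ⇒ Arg xor Arg xor Arg ⇒ n xor Arg xor Arg ⇒ n xor n xor Arg ⇒ n xor n xor n

n xor n xor n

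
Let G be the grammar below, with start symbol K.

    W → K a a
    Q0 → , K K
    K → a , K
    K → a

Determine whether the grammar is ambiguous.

(W, Q0 are unreachable from K, so their rules don't affect L(K).) Right-recursive list with a separator: after each atom, whether the separator follows determines the rule. One parse per string.

Unambiguous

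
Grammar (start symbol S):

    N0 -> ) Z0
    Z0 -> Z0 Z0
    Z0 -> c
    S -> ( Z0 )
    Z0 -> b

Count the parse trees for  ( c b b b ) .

5

Parse trees for ( c b b b ):
  [S ( [Z0 [Z0 c] [Z0 [Z0 b] [Z0 [Z0 b] [Z0 b]]]] )]
  [S ( [Z0 [Z0 c] [Z0 [Z0 [Z0 b] [Z0 b]] [Z0 b]]] )]
  [S ( [Z0 [Z0 [Z0 c] [Z0 b]] [Z0 [Z0 b] [Z0 b]]] )]
  [S ( [Z0 [Z0 [Z0 c] [Z0 [Z0 b] [Z0 b]]] [Z0 b]] )]
  [S ( [Z0 [Z0 [Z0 [Z0 c] [Z0 b]] [Z0 b]] [Z0 b]] )]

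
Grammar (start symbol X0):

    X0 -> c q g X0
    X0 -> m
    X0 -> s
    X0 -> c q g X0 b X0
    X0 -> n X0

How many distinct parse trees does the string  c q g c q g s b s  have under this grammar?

2

Parse trees for c q g c q g s b s:
  [X0 c q g [X0 c q g [X0 s] b [X0 s]]]
  [X0 c q g [X0 c q g [X0 s]] b [X0 s]]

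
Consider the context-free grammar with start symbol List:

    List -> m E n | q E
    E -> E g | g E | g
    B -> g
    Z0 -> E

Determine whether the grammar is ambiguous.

Ambiguous

Witness: q g g

Derivation 1: List ⇒ q E ⇒ q E g ⇒ q g g
Derivation 2: List ⇒ q E ⇒ q g E ⇒ q g g

Two distinct leftmost derivations for the same string.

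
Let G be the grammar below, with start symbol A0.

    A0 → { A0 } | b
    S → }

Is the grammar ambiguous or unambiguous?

(S is unreachable from A0, so its rules don't affect L(A0).) Each string is a nest of matched brackets around a single atom. An opening bracket forces the recursive rule; an atom forces the base rule.

Unambiguous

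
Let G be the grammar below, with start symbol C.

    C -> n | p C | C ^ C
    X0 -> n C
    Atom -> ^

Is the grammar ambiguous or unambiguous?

Witness: p n ^ n

Derivation 1: C ⇒ p C ⇒ p C ^ C ⇒ p n ^ C ⇒ p n ^ n
Derivation 2: C ⇒ C ^ C ⇒ p C ^ C ⇒ p n ^ C ⇒ p n ^ n

Two distinct leftmost derivations for the same string.

Ambiguous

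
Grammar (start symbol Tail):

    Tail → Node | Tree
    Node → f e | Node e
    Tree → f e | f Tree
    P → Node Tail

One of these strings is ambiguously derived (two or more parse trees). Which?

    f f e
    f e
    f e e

f f e: 1 tree
f e: 2 trees
f e e: 1 tree

f e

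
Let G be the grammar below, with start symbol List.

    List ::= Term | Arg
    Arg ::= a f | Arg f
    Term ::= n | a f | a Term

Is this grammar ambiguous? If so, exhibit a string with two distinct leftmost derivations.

Witness: a f

Derivation 1: List ⇒ Term ⇒ a f
Derivation 2: List ⇒ Arg ⇒ a f

Two distinct leftmost derivations for the same string.

Ambiguous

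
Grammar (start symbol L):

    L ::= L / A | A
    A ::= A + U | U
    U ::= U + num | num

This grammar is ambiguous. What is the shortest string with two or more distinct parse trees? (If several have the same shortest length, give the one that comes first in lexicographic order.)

length 1: no string has ≥2 trees
length 3: num + num has 2 parse trees

Two derivations of num + num:
  L ⇒ A ⇒ A + U ⇒ U + U ⇒ num + U ⇒ num + num
  L ⇒ A ⇒ U ⇒ U + num ⇒ num + num

num + num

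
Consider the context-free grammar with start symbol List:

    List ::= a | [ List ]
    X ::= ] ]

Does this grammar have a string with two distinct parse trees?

Only List is reachable from List; ignoring the rest: L(List) is { openⁿ atom closeⁿ : n ≥ 0 }. The bracket depth fixes n, and the derivation is forced at every step.

Unambiguous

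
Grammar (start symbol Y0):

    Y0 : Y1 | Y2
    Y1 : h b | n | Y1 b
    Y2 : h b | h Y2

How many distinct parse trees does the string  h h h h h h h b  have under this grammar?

1

Parse trees for h h h h h h h b:
  [Y0 [Y2 h [Y2 h [Y2 h [Y2 h [Y2 h [Y2 h [Y2 h b]]]]]]]]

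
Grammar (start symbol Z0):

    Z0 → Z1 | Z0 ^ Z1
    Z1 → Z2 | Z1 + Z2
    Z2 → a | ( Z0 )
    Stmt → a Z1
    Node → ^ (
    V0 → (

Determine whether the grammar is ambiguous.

Only Z0, Z1, Z2 are reachable from Z0; ignoring the rest: This is a standard precedence ladder (Z0 over Z1 over Z2), with each level left-recursive on its own operator ('^' at Z0, '+' at Z1). That structure is LR(1), hence unambiguous.

Unambiguous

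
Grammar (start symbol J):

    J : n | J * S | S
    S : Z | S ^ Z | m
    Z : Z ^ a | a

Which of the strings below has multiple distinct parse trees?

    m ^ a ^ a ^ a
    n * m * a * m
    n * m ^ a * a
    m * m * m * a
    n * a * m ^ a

m ^ a ^ a ^ a: 4 trees
n * m * a * m: 1 tree
n * m ^ a * a: 1 tree
m * m * m * a: 1 tree
n * a * m ^ a: 1 tree

m ^ a ^ a ^ a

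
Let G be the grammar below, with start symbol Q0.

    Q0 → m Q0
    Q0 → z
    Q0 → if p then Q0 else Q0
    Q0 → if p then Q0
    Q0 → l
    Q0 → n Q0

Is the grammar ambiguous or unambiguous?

Witness: if p then if p then l else l

Derivation 1: Q0 ⇒ if p then Q0 else Q0 ⇒ if p then if p then Q0 else Q0 ⇒ if p then if p then l else Q0 ⇒ if p then if p then l else l
Derivation 2: Q0 ⇒ if p then Q0 ⇒ if p then if p then Q0 else Q0 ⇒ if p then if p then l else Q0 ⇒ if p then if p then l else l

Two distinct leftmost derivations for the same string.

Ambiguous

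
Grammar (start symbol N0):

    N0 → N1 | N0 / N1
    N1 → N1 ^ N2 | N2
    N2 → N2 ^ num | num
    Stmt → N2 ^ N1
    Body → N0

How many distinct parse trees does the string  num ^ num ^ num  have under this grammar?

4

Parse trees for num ^ num ^ num:
  [N0 [N1 [N1 [N2 num]] ^ [N2 [N2 num] ^ num]]]
  [N0 [N1 [N1 [N1 [N2 num]] ^ [N2 num]] ^ [N2 num]]]
  [N0 [N1 [N1 [N2 [N2 num] ^ num]] ^ [N2 num]]]
  [N0 [N1 [N2 [N2 [N2 num] ^ num] ^ num]]]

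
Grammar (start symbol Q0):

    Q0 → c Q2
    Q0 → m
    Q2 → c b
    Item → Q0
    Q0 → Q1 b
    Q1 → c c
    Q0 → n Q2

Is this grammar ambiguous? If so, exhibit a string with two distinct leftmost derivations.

Ambiguous

Witness: c c b

Derivation 1: Q0 ⇒ c Q2 ⇒ c c b
Derivation 2: Q0 ⇒ Q1 b ⇒ c c b

Two distinct leftmost derivations for the same string.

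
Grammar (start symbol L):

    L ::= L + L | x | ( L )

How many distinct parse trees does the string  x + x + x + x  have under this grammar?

Parse trees for x + x + x + x:
  [L [L x] + [L [L x] + [L [L x] + [L x]]]]
  [L [L x] + [L [L [L x] + [L x]] + [L x]]]
  [L [L [L x] + [L x]] + [L [L x] + [L x]]]
  [L [L [L x] + [L [L x] + [L x]]] + [L x]]
  [L [L [L [L x] + [L x]] + [L x]] + [L x]]

5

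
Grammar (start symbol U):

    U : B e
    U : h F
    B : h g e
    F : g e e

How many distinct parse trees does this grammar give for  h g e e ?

Parse trees for h g e e:
  [U [B h g e] e]
  [U h [F g e e]]

2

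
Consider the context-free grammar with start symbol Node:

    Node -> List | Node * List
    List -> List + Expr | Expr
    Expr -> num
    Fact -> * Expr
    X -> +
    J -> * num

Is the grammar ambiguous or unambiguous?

Only Node, List, Expr are reachable from Node; ignoring the rest: The grammar is stratified — Node handles '*' (left-recursive), List handles '+', Expr atoms. Each operator has a fixed associativity and precedence level, so every string has one parse.

Unambiguous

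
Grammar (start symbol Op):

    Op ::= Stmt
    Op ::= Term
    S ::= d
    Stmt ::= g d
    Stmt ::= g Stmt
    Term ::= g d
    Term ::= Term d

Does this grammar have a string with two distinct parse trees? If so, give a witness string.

Witness: g d

Derivation 1: Op ⇒ Stmt ⇒ g d
Derivation 2: Op ⇒ Term ⇒ g d

Two distinct leftmost derivations for the same string.

Ambiguous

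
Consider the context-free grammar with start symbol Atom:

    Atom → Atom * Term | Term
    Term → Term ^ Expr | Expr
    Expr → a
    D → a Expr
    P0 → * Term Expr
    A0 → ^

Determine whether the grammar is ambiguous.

(D, P0, A0 are unreachable from Atom, so their rules don't affect L(Atom).) This is a standard precedence ladder (Atom over Term over Expr), with each level left-recursive on its own operator ('*' at Atom, '^' at Term). That structure is LR(1), hence unambiguous.

Unambiguous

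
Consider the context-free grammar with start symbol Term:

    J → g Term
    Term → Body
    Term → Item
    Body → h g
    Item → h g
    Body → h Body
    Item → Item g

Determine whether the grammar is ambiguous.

Ambiguous

Witness: h g

Derivation 1: Term ⇒ Body ⇒ h g
Derivation 2: Term ⇒ Item ⇒ h g

Two distinct leftmost derivations for the same string.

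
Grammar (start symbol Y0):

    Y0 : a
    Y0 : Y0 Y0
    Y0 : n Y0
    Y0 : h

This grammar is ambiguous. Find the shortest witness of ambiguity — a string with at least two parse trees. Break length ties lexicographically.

length 1: no string has ≥2 trees
length 2: no string has ≥2 trees
length 3: a a a has 2 parse trees

Two derivations of a a a:
  Y0 ⇒ Y0 Y0 ⇒ a Y0 ⇒ a Y0 Y0 ⇒ a a Y0 ⇒ a a a
  Y0 ⇒ Y0 Y0 ⇒ Y0 Y0 Y0 ⇒ a Y0 Y0 ⇒ a a Y0 ⇒ a a a

a a a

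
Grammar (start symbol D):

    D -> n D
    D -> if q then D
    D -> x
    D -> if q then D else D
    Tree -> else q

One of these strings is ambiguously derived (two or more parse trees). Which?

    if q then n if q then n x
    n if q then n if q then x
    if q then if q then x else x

if q then n if q then n x: 1 tree
n if q then n if q then x: 1 tree
if q then if q then x else x: 2 trees

if q then if q then x else x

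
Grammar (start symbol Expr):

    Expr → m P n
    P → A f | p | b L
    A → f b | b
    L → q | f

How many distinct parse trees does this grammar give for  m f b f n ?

1

Parse trees for m f b f n:
  [Expr m [P [A f b] f] n]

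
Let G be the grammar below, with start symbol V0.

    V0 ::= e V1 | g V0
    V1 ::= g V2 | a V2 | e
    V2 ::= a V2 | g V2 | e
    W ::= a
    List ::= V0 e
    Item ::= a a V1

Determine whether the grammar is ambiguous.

Unambiguous

(W, List, Item are unreachable from V0, so their rules don't affect L(V0).) Each reachable nonterminal has at most one production per leading terminal, and all productions are right-linear; the derivation is determined token-by-token.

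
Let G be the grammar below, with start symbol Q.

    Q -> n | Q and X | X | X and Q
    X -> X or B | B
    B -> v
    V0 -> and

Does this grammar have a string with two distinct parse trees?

Witness: v and v

Derivation 1: Q ⇒ Q and X ⇒ X and X ⇒ B and X ⇒ v and X ⇒ v and B ⇒ v and v
Derivation 2: Q ⇒ X and Q ⇒ B and Q ⇒ v and Q ⇒ v and X ⇒ v and B ⇒ v and v

Two distinct leftmost derivations for the same string.

Ambiguous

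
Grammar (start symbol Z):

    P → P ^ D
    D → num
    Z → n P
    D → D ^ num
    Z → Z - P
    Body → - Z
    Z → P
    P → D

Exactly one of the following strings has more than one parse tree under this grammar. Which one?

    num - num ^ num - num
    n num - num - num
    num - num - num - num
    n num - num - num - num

num - num ^ num - num: 2 trees
n num - num - num: 1 tree
num - num - num - num: 1 tree
n num - num - num - num: 1 tree

num - num ^ num - num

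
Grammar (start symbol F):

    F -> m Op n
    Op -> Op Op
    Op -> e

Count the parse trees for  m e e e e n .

5

Parse trees for m e e e e n:
  [F m [Op [Op e] [Op [Op e] [Op [Op e] [Op e]]]] n]
  [F m [Op [Op e] [Op [Op [Op e] [Op e]] [Op e]]] n]
  [F m [Op [Op [Op e] [Op e]] [Op [Op e] [Op e]]] n]
  [F m [Op [Op [Op e] [Op [Op e] [Op e]]] [Op e]] n]
  [F m [Op [Op [Op [Op e] [Op e]] [Op e]] [Op e]] n]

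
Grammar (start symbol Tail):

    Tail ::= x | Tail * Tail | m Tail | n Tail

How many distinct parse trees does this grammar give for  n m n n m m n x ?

1

Parse trees for n m n n m m n x:
  [Tail n [Tail m [Tail n [Tail n [Tail m [Tail m [Tail n [Tail x]]]]]]]]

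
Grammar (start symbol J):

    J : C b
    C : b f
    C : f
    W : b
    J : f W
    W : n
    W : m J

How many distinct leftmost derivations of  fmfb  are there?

2

Parse trees for fmfb:
  [J f [W m [J [C f] b]]]
  [J f [W m [J f [W b]]]]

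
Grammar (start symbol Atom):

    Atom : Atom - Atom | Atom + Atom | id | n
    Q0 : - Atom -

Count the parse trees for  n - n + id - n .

5

Parse trees for n - n + id - n:
  [Atom [Atom n] - [Atom [Atom [Atom n] + [Atom id]] - [Atom n]]]
  [Atom [Atom n] - [Atom [Atom n] + [Atom [Atom id] - [Atom n]]]]
  [Atom [Atom [Atom n] - [Atom [Atom n] + [Atom id]]] - [Atom n]]
  [Atom [Atom [Atom [Atom n] - [Atom n]] + [Atom id]] - [Atom n]]
  [Atom [Atom [Atom n] - [Atom n]] + [Atom [Atom id] - [Atom n]]]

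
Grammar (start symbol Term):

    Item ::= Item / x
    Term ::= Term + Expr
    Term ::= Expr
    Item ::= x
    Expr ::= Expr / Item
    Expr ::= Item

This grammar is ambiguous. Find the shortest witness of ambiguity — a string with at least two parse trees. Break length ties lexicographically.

length 1: no string has ≥2 trees
length 3: x / x has 2 parse trees

Two derivations of x / x:
  Term ⇒ Expr ⇒ Expr / Item ⇒ Item / Item ⇒ x / Item ⇒ x / x
  Term ⇒ Expr ⇒ Item ⇒ Item / x ⇒ x / x

x / x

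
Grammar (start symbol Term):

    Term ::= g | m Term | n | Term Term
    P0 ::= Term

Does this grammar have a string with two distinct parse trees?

Ambiguous

Witness: g g g

Derivation 1: Term ⇒ Term Term ⇒ g Term ⇒ g Term Term ⇒ g g Term ⇒ g g g
Derivation 2: Term ⇒ Term Term ⇒ Term Term Term ⇒ g Term Term ⇒ g g Term ⇒ g g g

Two distinct leftmost derivations for the same string.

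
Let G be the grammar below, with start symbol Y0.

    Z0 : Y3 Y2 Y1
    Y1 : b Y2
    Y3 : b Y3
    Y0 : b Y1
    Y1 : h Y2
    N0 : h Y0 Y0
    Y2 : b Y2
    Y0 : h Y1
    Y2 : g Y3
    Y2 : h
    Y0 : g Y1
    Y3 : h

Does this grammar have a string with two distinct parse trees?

(Z0, N0 are unreachable from Y0, so their rules don't affect L(Y0).) Restricted to the reachable nonterminals, every rule has the form A → t or A → t B, and no two rules for the same A share a first terminal. The grammar encodes a DFA — one run per string.

Unambiguous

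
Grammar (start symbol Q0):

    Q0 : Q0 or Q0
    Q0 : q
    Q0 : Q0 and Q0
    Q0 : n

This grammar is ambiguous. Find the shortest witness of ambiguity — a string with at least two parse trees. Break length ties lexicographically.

n and n and n

length 1: no string has ≥2 trees
length 3: no string has ≥2 trees
length 5: n and n and n has 2 parse trees

Two derivations of n and n and n:
  Q0 ⇒ Q0 and Q0 ⇒ Q0 and Q0 and Q0 ⇒ n and Q0 and Q0 ⇒ n and n and Q0 ⇒ n and n and n
  Q0 ⇒ Q0 and Q0 ⇒ n and Q0 ⇒ n and Q0 and Q0 ⇒ n and n and Q0 ⇒ n and n and n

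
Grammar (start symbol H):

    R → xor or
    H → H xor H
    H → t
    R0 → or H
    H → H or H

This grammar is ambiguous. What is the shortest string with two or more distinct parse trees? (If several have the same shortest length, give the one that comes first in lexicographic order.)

t or t or t

length 1: no string has ≥2 trees
length 3: no string has ≥2 trees
length 5: t or t or t has 2 parse trees

Two derivations of t or t or t:
  H ⇒ H or H ⇒ t or H ⇒ t or H or H ⇒ t or t or H ⇒ t or t or t
  H ⇒ H or H ⇒ H or H or H ⇒ t or H or H ⇒ t or t or H ⇒ t or t or t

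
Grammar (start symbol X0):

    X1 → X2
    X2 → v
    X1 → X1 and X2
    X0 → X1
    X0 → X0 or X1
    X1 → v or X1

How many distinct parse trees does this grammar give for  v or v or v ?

Parse trees for v or v or v:
  [X0 [X1 v or [X1 v or [X1 [X2 v]]]]]
  [X0 [X0 [X1 [X2 v]]] or [X1 v or [X1 [X2 v]]]]
  [X0 [X0 [X1 v or [X1 [X2 v]]]] or [X1 [X2 v]]]
  [X0 [X0 [X0 [X1 [X2 v]]] or [X1 [X2 v]]] or [X1 [X2 v]]]

4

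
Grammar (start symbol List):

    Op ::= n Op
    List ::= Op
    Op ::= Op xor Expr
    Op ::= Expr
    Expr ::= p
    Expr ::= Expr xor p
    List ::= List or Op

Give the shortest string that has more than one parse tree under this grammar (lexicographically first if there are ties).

p xor p

length 1: no string has ≥2 trees
length 2: no string has ≥2 trees
length 3: p xor p has 2 parse trees

Two derivations of p xor p:
  List ⇒ Op ⇒ Op xor Expr ⇒ Expr xor Expr ⇒ p xor Expr ⇒ p xor p
  List ⇒ Op ⇒ Expr ⇒ Expr xor p ⇒ p xor p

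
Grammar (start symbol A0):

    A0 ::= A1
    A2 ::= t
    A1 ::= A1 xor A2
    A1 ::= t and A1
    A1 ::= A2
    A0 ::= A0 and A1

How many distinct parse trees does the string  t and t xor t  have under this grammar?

3

Parse trees for t and t xor t:
  [A0 [A1 [A1 t and [A1 [A2 t]]] xor [A2 t]]]
  [A0 [A1 t and [A1 [A1 [A2 t]] xor [A2 t]]]]
  [A0 [A0 [A1 [A2 t]]] and [A1 [A1 [A2 t]] xor [A2 t]]]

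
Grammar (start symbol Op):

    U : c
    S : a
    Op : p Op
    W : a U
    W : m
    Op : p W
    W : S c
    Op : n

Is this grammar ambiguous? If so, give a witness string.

Witness: p a c

Derivation 1: Op ⇒ p W ⇒ p a U ⇒ p a c
Derivation 2: Op ⇒ p W ⇒ p S c ⇒ p a c

Two distinct leftmost derivations for the same string.

Ambiguous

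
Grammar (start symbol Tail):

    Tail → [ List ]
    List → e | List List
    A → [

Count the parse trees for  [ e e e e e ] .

Parse trees for [ e e e e e ] (showing first 6 of 14):
  [Tail [ [List [List e] [List [List e] [List [List e] [List [List e] [List e]]]]] ]]
  [Tail [ [List [List e] [List [List e] [List [List [List e] [List e]] [List e]]]] ]]
  [Tail [ [List [List e] [List [List [List e] [List e]] [List [List e] [List e]]]] ]]
  [Tail [ [List [List e] [List [List [List e] [List [List e] [List e]]] [List e]]] ]]
  [Tail [ [List [List e] [List [List [List [List e] [List e]] [List e]] [List e]]] ]]
  [Tail [ [List [List [List e] [List e]] [List [List e] [List [List e] [List e]]]] ]]

14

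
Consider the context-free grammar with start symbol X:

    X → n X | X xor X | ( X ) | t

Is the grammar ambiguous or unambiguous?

Ambiguous

Witness: n t xor t

Derivation 1: X ⇒ n X ⇒ n X xor X ⇒ n t xor X ⇒ n t xor t
Derivation 2: X ⇒ X xor X ⇒ n X xor X ⇒ n t xor X ⇒ n t xor t

Two distinct leftmost derivations for the same string.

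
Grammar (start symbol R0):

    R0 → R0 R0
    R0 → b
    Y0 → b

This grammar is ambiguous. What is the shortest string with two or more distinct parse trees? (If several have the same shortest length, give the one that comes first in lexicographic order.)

b b b

length 1: no string has ≥2 trees
length 2: no string has ≥2 trees
length 3: b b b has 2 parse trees

Two derivations of b b b:
  R0 ⇒ R0 R0 ⇒ R0 R0 R0 ⇒ b R0 R0 ⇒ b b R0 ⇒ b b b
  R0 ⇒ R0 R0 ⇒ b R0 ⇒ b R0 R0 ⇒ b b R0 ⇒ b b b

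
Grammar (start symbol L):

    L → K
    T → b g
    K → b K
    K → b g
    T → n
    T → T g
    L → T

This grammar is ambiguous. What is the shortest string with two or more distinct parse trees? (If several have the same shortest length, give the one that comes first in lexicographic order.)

b g

length 1: no string has ≥2 trees
length 2: b g has 2 parse trees

Two derivations of b g:
  L ⇒ K ⇒ b g
  L ⇒ T ⇒ b g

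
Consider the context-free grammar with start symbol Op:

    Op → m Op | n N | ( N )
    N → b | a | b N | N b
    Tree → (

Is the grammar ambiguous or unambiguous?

Witness: n b b

Derivation 1: Op ⇒ n N ⇒ n b N ⇒ n b b
Derivation 2: Op ⇒ n N ⇒ n N b ⇒ n b b

Two distinct leftmost derivations for the same string.

Ambiguous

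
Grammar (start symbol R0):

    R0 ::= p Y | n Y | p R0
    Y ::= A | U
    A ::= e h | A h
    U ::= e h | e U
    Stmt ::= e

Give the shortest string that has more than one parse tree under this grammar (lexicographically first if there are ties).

n e h

length 3: n e h has 2 parse trees

Two derivations of n e h:
  R0 ⇒ n Y ⇒ n A ⇒ n e h
  R0 ⇒ n Y ⇒ n U ⇒ n e h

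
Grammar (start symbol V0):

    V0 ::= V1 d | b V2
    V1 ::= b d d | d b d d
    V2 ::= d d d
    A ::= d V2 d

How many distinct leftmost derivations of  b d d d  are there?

Parse trees for b d d d:
  [V0 [V1 b d d] d]
  [V0 b [V2 d d d]]

2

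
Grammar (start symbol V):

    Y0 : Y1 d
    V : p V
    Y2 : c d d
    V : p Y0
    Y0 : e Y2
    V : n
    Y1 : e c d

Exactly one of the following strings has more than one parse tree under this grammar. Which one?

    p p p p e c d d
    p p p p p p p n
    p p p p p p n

p p p p e c d d

p p p p e c d d: 2 trees
p p p p p p p n: 1 tree
p p p p p p n: 1 tree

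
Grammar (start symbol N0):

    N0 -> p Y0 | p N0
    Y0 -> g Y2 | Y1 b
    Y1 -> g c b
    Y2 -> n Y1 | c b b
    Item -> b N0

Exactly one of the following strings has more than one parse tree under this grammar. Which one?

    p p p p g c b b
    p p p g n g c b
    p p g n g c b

p p p p g c b b: 2 trees
p p p g n g c b: 1 tree
p p g n g c b: 1 tree

p p p p g c b b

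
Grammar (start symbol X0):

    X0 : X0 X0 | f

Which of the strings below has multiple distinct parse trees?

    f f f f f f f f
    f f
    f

f f f f f f f f

f f f f f f f f: 429 trees
f f: 1 tree
f: 1 tree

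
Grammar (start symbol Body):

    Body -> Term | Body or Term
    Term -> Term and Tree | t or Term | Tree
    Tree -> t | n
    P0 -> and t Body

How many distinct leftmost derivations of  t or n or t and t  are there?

2

Parse trees for t or n or t and t:
  [Body [Body [Term t or [Term [Tree n]]]] or [Term [Term [Tree t]] and [Tree t]]]
  [Body [Body [Body [Term [Tree t]]] or [Term [Tree n]]] or [Term [Term [Tree t]] and [Tree t]]]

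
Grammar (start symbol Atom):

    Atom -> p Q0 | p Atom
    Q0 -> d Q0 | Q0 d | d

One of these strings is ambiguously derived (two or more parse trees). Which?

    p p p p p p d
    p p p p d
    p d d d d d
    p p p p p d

p d d d d d

p p p p p p d: 1 tree
p p p p d: 1 tree
p d d d d d: 16 trees
p p p p p d: 1 tree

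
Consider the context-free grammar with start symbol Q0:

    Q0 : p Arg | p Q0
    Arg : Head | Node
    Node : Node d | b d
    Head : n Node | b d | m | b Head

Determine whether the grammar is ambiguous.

Witness: p b d

Derivation 1: Q0 ⇒ p Arg ⇒ p Head ⇒ p b d
Derivation 2: Q0 ⇒ p Arg ⇒ p Node ⇒ p b d

Two distinct leftmost derivations for the same string.

Ambiguous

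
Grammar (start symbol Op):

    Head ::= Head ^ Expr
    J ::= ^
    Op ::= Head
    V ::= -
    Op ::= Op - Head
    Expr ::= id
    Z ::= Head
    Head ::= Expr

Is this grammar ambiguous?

Unambiguous

(V, J, Z are unreachable from Op, so their rules don't affect L(Op).) Op → Op - Head | Head  ;  Head → Head ^ Expr | Expr  — a left-associative chain with Expr at the bottom. Each string factors uniquely by precedence.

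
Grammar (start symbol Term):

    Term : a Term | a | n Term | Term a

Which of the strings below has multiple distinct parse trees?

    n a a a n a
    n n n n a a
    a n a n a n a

n a a a n a: 1 tree
n n n n a a: 6 trees
a n a n a n a: 1 tree

n n n n a a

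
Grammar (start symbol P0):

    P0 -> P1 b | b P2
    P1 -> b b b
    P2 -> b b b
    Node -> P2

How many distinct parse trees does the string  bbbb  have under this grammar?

Parse trees for bbbb:
  [P0 [P1 b b b] b]
  [P0 b [P2 b b b]]

2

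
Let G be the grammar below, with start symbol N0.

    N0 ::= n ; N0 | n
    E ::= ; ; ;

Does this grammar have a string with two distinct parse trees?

Unambiguous

(E is unreachable from N0, so its rules don't affect L(N0).) The reachable grammar is A → atom sep A | atom. Each atom is followed by either the separator (recurse) or end-of-string (stop) — no choice point.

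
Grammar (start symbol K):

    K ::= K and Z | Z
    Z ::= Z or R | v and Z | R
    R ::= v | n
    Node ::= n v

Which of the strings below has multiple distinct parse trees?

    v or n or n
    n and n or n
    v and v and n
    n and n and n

v and v and n

v or n or n: 1 tree
n and n or n: 1 tree
v and v and n: 4 trees
n and n and n: 1 tree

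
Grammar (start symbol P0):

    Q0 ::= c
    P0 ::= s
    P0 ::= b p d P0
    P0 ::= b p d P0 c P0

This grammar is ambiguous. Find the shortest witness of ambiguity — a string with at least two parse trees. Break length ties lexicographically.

b p d b p d s c s

length 1: no string has ≥2 trees
length 4: no string has ≥2 trees
length 6: no string has ≥2 trees
length 7: no string has ≥2 trees
length 9: b p d b p d s c s has 2 parse trees

Two derivations of b p d b p d s c s:
  P0 ⇒ b p d P0 ⇒ b p d b p d P0 c P0 ⇒ b p d b p d s c P0 ⇒ b p d b p d s c s
  P0 ⇒ b p d P0 c P0 ⇒ b p d b p d P0 c P0 ⇒ b p d b p d s c P0 ⇒ b p d b p d s c s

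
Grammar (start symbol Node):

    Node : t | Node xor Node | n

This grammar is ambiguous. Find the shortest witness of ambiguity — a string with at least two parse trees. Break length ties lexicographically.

n xor n xor n

length 1: no string has ≥2 trees
length 3: no string has ≥2 trees
length 5: n xor n xor n has 2 parse trees

Two derivations of n xor n xor n:
  Node ⇒ Node xor Node ⇒ Node xor Node xor Node ⇒ n xor Node xor Node ⇒ n xor n xor Node ⇒ n xor n xor n
  Node ⇒ Node xor Node ⇒ n xor Node ⇒ n xor Node xor Node ⇒ n xor n xor Node ⇒ n xor n xor n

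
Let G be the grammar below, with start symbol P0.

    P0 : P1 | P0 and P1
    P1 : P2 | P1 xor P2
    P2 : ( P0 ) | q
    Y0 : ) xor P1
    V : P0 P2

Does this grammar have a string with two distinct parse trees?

Unambiguous

(Y0, V are unreachable from P0, so their rules don't affect L(P0).) The grammar is stratified — P0 handles 'and' (left-recursive), P1 handles 'xor', P2 atoms. Each operator has a fixed associativity and precedence level, so every string has one parse.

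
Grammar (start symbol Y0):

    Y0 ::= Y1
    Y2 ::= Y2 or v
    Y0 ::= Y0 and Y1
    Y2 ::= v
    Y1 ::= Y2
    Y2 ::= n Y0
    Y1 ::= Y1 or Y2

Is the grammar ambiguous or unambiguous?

Witness: v or v

Derivation 1: Y0 ⇒ Y1 ⇒ Y2 ⇒ Y2 or v ⇒ v or v
Derivation 2: Y0 ⇒ Y1 ⇒ Y1 or Y2 ⇒ Y2 or Y2 ⇒ v or Y2 ⇒ v or v

Two distinct leftmost derivations for the same string.

Ambiguous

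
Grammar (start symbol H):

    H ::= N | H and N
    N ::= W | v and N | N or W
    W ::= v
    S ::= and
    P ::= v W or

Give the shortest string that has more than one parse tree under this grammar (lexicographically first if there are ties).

v and v

length 1: no string has ≥2 trees
length 3: v and v has 2 parse trees

Two derivations of v and v:
  H ⇒ N ⇒ v and N ⇒ v and W ⇒ v and v
  H ⇒ H and N ⇒ N and N ⇒ W and N ⇒ v and N ⇒ v and W ⇒ v and v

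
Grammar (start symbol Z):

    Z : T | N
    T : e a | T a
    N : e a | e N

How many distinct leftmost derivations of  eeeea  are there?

Parse trees for eeeea:
  [Z [N e [N e [N e [N e a]]]]]

1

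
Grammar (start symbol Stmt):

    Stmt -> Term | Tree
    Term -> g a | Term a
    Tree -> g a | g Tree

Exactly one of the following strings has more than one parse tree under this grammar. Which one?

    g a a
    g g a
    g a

g a

g a a: 1 tree
g g a: 1 tree
g a: 2 trees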